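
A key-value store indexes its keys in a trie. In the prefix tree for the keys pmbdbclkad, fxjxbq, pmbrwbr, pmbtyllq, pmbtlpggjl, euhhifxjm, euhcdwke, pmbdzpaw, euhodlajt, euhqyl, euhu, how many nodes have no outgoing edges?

Leaves are exactly the stored words that no other stored word extends.
Those words: "euhcdwke", "euhhifxjm", "euhodlajt", "euhqyl", "euhu", "fxjxbq", "pmbdbclkad", "pmbdzpaw", "pmbrwbr", "pmbtlpggjl", "pmbtyllq"
Leaf count: 11

11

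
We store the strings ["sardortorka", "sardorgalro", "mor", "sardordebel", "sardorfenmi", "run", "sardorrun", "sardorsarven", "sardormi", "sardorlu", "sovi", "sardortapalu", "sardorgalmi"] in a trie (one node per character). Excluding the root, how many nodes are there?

55

Insert word by word; a character creates a node only if that edge doesn't already exist:
  "sardortorka" → 11 new (s, a, r, d, o, r, t, o, r, k, a)
  "sardorgalro" → prefix "sardor" already present; 5 new (g, a, l, r, o)
  "mor" → 3 new (m, o, r)
  "sardordebel" → prefix "sardor" already present; 5 new (d, e, b, e, l)
  "sardorfenmi" → prefix "sardor" already present; 5 new (f, e, n, m, i)
  "run" → 3 new (r, u, n)
  "sardorrun" → prefix "sardor" already present; 3 new (r, u, n)
  "sardorsarven" → prefix "sardor" already present; 6 new (s, a, r, v, e, n)
  "sardormi" → prefix "sardor" already present; 2 new (m, i)
  "sardorlu" → prefix "sardor" already present; 2 new (l, u)
  "sovi" → prefix "s" already present; 3 new (o, v, i)
  "sardortapalu" → prefix "sardort" already present; 5 new (a, p, a, l, u)
  "sardorgalmi" → prefix "sardorgal" already present; 2 new (m, i)
Total nodes = 11 + 5 + 3 + 5 + 5 + 3 + 3 + 6 + 2 + 2 + 3 + 5 + 2 = 55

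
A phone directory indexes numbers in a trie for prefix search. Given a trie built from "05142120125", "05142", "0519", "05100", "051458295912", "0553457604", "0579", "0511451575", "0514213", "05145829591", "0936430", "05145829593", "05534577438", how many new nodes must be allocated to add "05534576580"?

3

Walking "05534576580" from the root, the first 8 characters ("05534576") follow existing edges; "5" is the first miss.
New nodes needed: |"05534576580"| − 8 = 11 − 8 = 3.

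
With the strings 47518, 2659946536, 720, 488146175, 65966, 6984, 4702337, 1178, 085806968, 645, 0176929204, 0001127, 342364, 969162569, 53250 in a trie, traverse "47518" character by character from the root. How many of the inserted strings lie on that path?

1

Traverse "47518" character by character; count nodes along the way that are marked as word ends.
Prefixes of the query that are stored words: "47518"
Count: 1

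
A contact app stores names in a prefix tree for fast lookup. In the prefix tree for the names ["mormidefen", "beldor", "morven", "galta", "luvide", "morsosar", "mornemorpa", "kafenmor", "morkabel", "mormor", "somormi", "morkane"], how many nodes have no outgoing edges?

A leaf is a node with no children — equivalently, the end of a word that is not a proper prefix of any other stored word.
Those words: "beldor", "galta", "kafenmor", "luvide", "morkabel", "morkane", "mormidefen", "mormor", "mornemorpa", "morsosar", "morven", "somormi"
Leaf count: 12

12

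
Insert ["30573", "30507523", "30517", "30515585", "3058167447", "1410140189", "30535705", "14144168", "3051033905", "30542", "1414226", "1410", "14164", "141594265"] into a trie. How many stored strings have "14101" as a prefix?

1

Filter for entries beginning with "14101":
Matches: "1410140189"
Count: 1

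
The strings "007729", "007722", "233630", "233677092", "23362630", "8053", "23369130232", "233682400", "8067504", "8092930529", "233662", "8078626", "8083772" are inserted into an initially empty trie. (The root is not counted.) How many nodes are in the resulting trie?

63

Insert word by word; a character creates a node only if that edge doesn't already exist:
  "007729" → 6 new (0, 0, 7, 7, 2, 9)
  "007722" → prefix "00772" already present; 1 new (2)
  "233630" → 6 new (2, 3, 3, 6, 3, 0)
  "233677092" → prefix "2336" already present; 5 new (7, 7, 0, 9, 2)
  "23362630" → prefix "2336" already present; 4 new (2, 6, 3, 0)
  "8053" → 4 new (8, 0, 5, 3)
  "23369130232" → prefix "2336" already present; 7 new (9, 1, 3, 0, 2, 3, 2)
  "233682400" → prefix "2336" already present; 5 new (8, 2, 4, 0, 0)
  "8067504" → prefix "80" already present; 5 new (6, 7, 5, 0, 4)
  "8092930529" → prefix "80" already present; 8 new (9, 2, 9, 3, 0, 5, 2, 9)
  "233662" → prefix "2336" already present; 2 new (6, 2)
  "8078626" → prefix "80" already present; 5 new (7, 8, 6, 2, 6)
  "8083772" → prefix "80" already present; 5 new (8, 3, 7, 7, 2)
Total nodes = 6 + 1 + 6 + 5 + 4 + 4 + 7 + 5 + 5 + 8 + 2 + 5 + 5 = 63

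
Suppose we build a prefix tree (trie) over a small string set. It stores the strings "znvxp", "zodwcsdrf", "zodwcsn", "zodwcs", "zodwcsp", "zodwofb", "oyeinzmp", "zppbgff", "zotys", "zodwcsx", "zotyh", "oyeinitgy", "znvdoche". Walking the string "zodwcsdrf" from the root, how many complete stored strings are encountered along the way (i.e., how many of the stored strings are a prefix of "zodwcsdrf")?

2

Check each prefix of "zodwcsdrf" against the stored set — each match is an end-marker on the path.
Prefixes of the query that are stored words: "zodwcs", "zodwcsdrf"
Count: 2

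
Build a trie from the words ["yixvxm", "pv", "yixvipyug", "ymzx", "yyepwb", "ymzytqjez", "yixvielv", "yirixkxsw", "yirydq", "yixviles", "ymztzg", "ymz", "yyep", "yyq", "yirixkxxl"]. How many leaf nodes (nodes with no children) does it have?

13

Leaves are exactly the stored words that no other stored word extends.
Those words: "pv", "yirixkxsw", "yirixkxxl", "yirydq", "yixvielv", "yixviles", "yixvipyug", "yixvxm", "ymztzg", "ymzx", "ymzytqjez", "yyepwb", "yyq"
Leaf count: 13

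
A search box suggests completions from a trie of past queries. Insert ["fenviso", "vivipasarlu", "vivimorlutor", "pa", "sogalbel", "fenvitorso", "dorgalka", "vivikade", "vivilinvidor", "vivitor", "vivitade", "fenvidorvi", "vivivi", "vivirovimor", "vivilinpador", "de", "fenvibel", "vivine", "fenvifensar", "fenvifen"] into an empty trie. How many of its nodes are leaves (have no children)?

19

A leaf is a node with no children — equivalently, the end of a word that is not a proper prefix of any other stored word.
Those words: "de", "dorgalka", "fenvibel", "fenvidorvi", "fenvifensar", "fenviso", "fenvitorso", "pa", "sogalbel", "vivikade", "vivilinpador", "vivilinvidor", "vivimorlutor", "vivine", "vivipasarlu", "vivirovimor", "vivitade", "vivitor", "vivivi"
Leaf count: 19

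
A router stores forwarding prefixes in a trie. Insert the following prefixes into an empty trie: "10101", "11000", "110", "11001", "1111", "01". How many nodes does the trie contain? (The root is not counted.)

Trace insertions, counting only characters that open a new branch:
  "10101" → 5 new (1, 0, 1, 0, 1)
  "11000" → prefix "1" already present; 4 new (1, 0, 0, 0)
  "110" → prefix "110" already present; 0 new (none)
  "11001" → prefix "1100" already present; 1 new (1)
  "1111" → prefix "11" already present; 2 new (1, 1)
  "01" → 2 new (0, 1)
Total nodes = 5 + 4 + 0 + 1 + 2 + 2 = 14

14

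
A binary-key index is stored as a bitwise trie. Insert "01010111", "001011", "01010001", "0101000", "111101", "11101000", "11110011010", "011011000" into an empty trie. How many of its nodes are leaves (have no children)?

7

Leaves are exactly the stored words that no other stored word extends.
Those words: "001011", "01010001", "01010111", "011011000", "11101000", "11110011010", "111101"
Leaf count: 7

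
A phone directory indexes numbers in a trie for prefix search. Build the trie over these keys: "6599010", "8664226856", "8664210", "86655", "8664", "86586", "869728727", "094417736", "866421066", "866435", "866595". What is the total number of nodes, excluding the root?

Count nodes per top-level branch (shared prefixes stored once):
  '0'-branch (094417736): 9 nodes
  '6'-branch (6599010): 7 nodes
  '8'-branch (86586, 8664, 8664210, 866421066, 8664226856, 866435, 86655, 866595, 869728727): 30 nodes
Sum: 46

46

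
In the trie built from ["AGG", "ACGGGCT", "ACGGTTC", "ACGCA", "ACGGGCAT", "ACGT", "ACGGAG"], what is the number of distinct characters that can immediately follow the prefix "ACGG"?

Walk "ACGG" from the root, arriving at one node.
Characters that immediately follow "ACGG" among the stored strings: {A, G, T}.
That node has 3 child edges.

3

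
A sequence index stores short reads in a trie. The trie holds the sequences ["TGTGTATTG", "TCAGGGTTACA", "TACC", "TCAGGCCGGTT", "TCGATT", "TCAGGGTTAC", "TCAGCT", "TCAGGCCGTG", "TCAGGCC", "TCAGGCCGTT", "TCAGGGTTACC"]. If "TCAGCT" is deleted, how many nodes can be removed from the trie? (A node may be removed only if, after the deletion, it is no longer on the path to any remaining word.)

After clearing the end-marker at "TCAGCT", prune upward until reaching a node still needed by another word.
The suffix "CT" (2 nodes) is used only by "TCAGCT"; the node for "TCAG" still has the child "G", so pruning stops there.
Nodes removed: 2

2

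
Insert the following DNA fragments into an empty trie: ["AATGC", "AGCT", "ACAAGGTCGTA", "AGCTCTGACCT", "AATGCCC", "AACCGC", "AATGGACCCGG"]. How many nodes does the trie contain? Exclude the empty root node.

38

Trace insertions, counting only characters that open a new branch:
  "AATGC" → 5 new (A, A, T, G, C)
  "AGCT" → prefix "A" already present; 3 new (G, C, T)
  "ACAAGGTCGTA" → prefix "A" already present; 10 new (C, A, A, G, G, T, C, G, T, A)
  "AGCTCTGACCT" → prefix "AGCT" already present; 7 new (C, T, G, A, C, C, T)
  "AATGCCC" → prefix "AATGC" already present; 2 new (C, C)
  "AACCGC" → prefix "AA" already present; 4 new (C, C, G, C)
  "AATGGACCCGG" → prefix "AATG" already present; 7 new (G, A, C, C, C, G, G)
Total nodes = 5 + 3 + 10 + 7 + 2 + 4 + 7 = 38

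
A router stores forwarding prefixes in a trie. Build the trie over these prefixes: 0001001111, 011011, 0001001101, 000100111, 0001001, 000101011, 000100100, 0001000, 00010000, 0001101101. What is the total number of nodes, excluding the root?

31

Count nodes per top-level branch (shared prefixes stored once):
  '0'-branch (0001000, 00010000, 0001001, 000100100, 0001001101, 000100111, 0001001111, 000101011, 0001101101, 011011): 31 nodes
Sum: 31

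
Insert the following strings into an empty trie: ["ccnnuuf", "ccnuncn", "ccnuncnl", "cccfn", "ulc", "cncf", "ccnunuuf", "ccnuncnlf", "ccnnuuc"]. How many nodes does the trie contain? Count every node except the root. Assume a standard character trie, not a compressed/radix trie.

26

For each word, the new-node count is its length minus the longest prefix already in the trie:
  "ccnnuuf" → 7 new (c, c, n, n, u, u, f)
  "ccnuncn" → prefix "ccn" already present; 4 new (u, n, c, n)
  "ccnuncnl" → prefix "ccnuncn" already present; 1 new (l)
  "cccfn" → prefix "cc" already present; 3 new (c, f, n)
  "ulc" → 3 new (u, l, c)
  "cncf" → prefix "c" already present; 3 new (n, c, f)
  "ccnunuuf" → prefix "ccnun" already present; 3 new (u, u, f)
  "ccnuncnlf" → prefix "ccnuncnl" already present; 1 new (f)
  "ccnnuuc" → prefix "ccnnuu" already present; 1 new (c)
Total nodes = 7 + 4 + 1 + 3 + 3 + 3 + 3 + 1 + 1 = 26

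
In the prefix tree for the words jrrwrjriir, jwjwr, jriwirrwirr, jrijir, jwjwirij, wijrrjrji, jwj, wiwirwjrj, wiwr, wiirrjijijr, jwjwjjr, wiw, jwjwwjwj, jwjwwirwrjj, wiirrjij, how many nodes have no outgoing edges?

12

A leaf is a node with no children — equivalently, the end of a word that is not a proper prefix of any other stored word.
Those words: "jrijir", "jriwirrwirr", "jrrwrjriir", "jwjwirij", "jwjwjjr", "jwjwr", "jwjwwirwrjj", "jwjwwjwj", "wiirrjijijr", "wijrrjrji", "wiwirwjrj", "wiwr"
Leaf count: 12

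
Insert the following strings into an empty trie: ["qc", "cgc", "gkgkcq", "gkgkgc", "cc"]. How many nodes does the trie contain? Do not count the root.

14

Trace insertions, counting only characters that open a new branch:
  "qc" → 2 new (q, c)
  "cgc" → 3 new (c, g, c)
  "gkgkcq" → 6 new (g, k, g, k, c, q)
  "gkgkgc" → prefix "gkgk" already present; 2 new (g, c)
  "cc" → prefix "c" already present; 1 new (c)
Total nodes = 2 + 3 + 6 + 2 + 1 = 14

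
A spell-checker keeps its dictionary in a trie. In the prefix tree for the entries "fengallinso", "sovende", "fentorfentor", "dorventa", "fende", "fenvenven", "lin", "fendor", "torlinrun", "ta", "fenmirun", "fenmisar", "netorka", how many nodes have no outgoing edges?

A leaf is a node with no children — equivalently, the end of a word that is not a proper prefix of any other stored word.
Those words: "dorventa", "fende", "fendor", "fengallinso", "fenmirun", "fenmisar", "fentorfentor", "fenvenven", "lin", "netorka", "sovende", "ta", "torlinrun"
Leaf count: 13

13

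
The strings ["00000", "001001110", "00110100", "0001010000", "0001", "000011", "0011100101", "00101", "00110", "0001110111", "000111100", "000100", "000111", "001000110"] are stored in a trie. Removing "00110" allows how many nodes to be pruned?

0

Walk "00110" from the leaf back toward the root, removing each node that no remaining word uses.
Every node on "00110" is still needed (e.g. by "00110100"), so nothing is freed.
Nodes removed: 0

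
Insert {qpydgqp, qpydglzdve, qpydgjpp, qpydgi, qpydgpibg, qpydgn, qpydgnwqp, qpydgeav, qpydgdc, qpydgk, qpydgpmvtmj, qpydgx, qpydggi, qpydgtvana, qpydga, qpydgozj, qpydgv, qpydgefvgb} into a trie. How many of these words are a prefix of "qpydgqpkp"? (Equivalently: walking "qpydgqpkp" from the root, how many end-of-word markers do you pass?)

1

Traverse "qpydgqpkp" character by character; count nodes along the way that are marked as word ends.
Prefixes of the query that are stored words: "qpydgqp"
Count: 1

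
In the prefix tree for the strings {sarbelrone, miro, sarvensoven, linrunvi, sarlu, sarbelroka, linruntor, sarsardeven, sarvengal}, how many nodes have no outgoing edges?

Leaves are exactly the stored words that no other stored word extends.
Those words: "linruntor", "linrunvi", "miro", "sarbelroka", "sarbelrone", "sarlu", "sarsardeven", "sarvengal", "sarvensoven"
Leaf count: 9

9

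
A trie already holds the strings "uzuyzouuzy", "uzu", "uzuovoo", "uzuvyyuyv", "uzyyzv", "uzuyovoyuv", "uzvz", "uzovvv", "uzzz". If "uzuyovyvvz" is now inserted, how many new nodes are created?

4

"uzuyov" is already a path in the trie; the remaining "yvvz" must be added.
New nodes needed: |"uzuyovyvvz"| − 6 = 10 − 6 = 4.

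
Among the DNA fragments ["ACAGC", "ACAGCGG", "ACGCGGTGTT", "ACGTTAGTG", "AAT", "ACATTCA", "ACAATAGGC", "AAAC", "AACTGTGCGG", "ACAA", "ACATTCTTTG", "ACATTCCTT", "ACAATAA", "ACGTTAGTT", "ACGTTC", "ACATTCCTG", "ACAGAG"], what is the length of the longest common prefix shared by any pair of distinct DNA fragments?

Equivalently: take the maximum, over all pairs, of their longest common prefix length.
"ACATTCCTG" and "ACATTCCTT" agree on "ACATTCCT" (8 characters) before diverging; nothing deeper is shared.
Longest shared-prefix length: 8

8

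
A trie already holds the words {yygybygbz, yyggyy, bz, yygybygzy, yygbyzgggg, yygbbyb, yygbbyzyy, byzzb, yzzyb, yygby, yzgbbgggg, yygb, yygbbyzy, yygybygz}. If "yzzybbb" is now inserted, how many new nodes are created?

"yzzyb" is already a path in the trie; the remaining "bb" must be added.
Each of the 2 remaining characters creates one node.

2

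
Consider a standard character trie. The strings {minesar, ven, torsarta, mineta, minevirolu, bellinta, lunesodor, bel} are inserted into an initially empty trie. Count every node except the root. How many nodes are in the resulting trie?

43

Trace insertions, counting only characters that open a new branch:
  "minesar" → 7 new (m, i, n, e, s, a, r)
  "ven" → 3 new (v, e, n)
  "torsarta" → 8 new (t, o, r, s, a, r, t, a)
  "mineta" → prefix "mine" already present; 2 new (t, a)
  "minevirolu" → prefix "mine" already present; 6 new (v, i, r, o, l, u)
  "bellinta" → 8 new (b, e, l, l, i, n, t, a)
  "lunesodor" → 9 new (l, u, n, e, s, o, d, o, r)
  "bel" → prefix "bel" already present; 0 new (none)
Total nodes = 7 + 3 + 8 + 2 + 6 + 8 + 9 + 0 = 43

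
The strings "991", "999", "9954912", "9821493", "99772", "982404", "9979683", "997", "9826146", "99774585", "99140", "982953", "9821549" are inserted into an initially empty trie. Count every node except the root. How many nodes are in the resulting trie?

Insert word by word; a character creates a node only if that edge doesn't already exist:
  "991" → 3 new (9, 9, 1)
  "999" → prefix "99" already present; 1 new (9)
  "9954912" → prefix "99" already present; 5 new (5, 4, 9, 1, 2)
  "9821493" → prefix "9" already present; 6 new (8, 2, 1, 4, 9, 3)
  "99772" → prefix "99" already present; 3 new (7, 7, 2)
  "982404" → prefix "982" already present; 3 new (4, 0, 4)
  "9979683" → prefix "997" already present; 4 new (9, 6, 8, 3)
  "997" → prefix "997" already present; 0 new (none)
  "9826146" → prefix "982" already present; 4 new (6, 1, 4, 6)
  "99774585" → prefix "9977" already present; 4 new (4, 5, 8, 5)
  "99140" → prefix "991" already present; 2 new (4, 0)
  "982953" → prefix "982" already present; 3 new (9, 5, 3)
  "9821549" → prefix "9821" already present; 3 new (5, 4, 9)
Total nodes = 3 + 1 + 5 + 6 + 3 + 3 + 4 + 0 + 4 + 4 + 2 + 3 + 3 = 41

41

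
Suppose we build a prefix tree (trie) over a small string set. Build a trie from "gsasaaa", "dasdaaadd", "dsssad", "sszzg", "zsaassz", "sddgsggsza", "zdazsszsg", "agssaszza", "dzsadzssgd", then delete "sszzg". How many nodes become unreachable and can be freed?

4

Walk "sszzg" from the leaf back toward the root, removing each node that no remaining word uses.
The suffix "szzg" (4 nodes) is used only by "sszzg"; the node for "s" still has the child "d", so pruning stops there.
Nodes removed: 4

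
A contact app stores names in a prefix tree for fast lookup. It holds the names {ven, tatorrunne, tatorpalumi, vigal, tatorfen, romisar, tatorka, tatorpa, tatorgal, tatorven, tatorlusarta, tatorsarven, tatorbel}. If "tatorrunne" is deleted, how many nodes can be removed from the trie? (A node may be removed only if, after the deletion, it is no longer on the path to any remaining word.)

5

Walk "tatorrunne" from the leaf back toward the root, removing each node that no remaining word uses.
The suffix "runne" (5 nodes) is used only by "tatorrunne"; the node for "tator" still has the child "p", so pruning stops there.
Nodes removed: 5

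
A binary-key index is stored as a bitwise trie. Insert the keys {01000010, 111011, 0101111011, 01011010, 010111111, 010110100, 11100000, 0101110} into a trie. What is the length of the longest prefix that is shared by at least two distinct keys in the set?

8

Equivalently: take the maximum, over all pairs, of their longest common prefix length.
e.g. "01011010" and "010110100" share the prefix "01011010" of length 8; no pair shares a longer one.
Longest shared-prefix length: 8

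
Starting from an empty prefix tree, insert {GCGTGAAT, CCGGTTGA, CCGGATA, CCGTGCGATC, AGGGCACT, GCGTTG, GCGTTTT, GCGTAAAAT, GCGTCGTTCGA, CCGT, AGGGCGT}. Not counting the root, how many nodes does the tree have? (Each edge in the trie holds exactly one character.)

Count nodes per top-level branch (shared prefixes stored once):
  'A'-branch (AGGGCACT, AGGGCGT): 10 nodes
  'C'-branch (CCGGATA, CCGGTTGA, CCGT, CCGTGCGATC): 18 nodes
  'G'-branch (GCGTAAAAT, GCGTCGTTCGA, GCGTGAAT, GCGTTG, GCGTTTT): 24 nodes
Sum: 52

52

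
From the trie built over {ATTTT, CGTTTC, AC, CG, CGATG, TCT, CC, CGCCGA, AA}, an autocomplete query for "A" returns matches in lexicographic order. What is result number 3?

DFS of the "A" subtree visits, in order: "AA", "AC", "ATTTT"
Position 3: ATTTT

ATTTT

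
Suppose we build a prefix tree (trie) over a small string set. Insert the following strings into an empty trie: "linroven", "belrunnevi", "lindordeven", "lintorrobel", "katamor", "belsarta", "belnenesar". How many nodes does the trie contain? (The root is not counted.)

Insert word by word; a character creates a node only if that edge doesn't already exist:
  "linroven" → 8 new (l, i, n, r, o, v, e, n)
  "belrunnevi" → 10 new (b, e, l, r, u, n, n, e, v, i)
  "lindordeven" → prefix "lin" already present; 8 new (d, o, r, d, e, v, e, n)
  "lintorrobel" → prefix "lin" already present; 8 new (t, o, r, r, o, b, e, l)
  "katamor" → 7 new (k, a, t, a, m, o, r)
  "belsarta" → prefix "bel" already present; 5 new (s, a, r, t, a)
  "belnenesar" → prefix "bel" already present; 7 new (n, e, n, e, s, a, r)
Total nodes = 8 + 10 + 8 + 8 + 7 + 5 + 7 = 53

53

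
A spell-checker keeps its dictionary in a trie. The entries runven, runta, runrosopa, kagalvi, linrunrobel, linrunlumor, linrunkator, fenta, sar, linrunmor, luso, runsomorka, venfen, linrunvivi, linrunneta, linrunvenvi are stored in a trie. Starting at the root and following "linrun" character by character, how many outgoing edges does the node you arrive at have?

6

Follow the path "linrun" to its node, then look at its outgoing edges.
Distinct next characters after "linrun": k, l, m, n, r, v.
That node has 6 child edges.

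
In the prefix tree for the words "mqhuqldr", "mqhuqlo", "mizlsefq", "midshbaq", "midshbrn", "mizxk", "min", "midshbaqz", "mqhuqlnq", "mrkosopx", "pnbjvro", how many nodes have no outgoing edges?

10

A leaf is a node with no children — equivalently, the end of a word that is not a proper prefix of any other stored word.
Those words: "midshbaqz", "midshbrn", "min", "mizlsefq", "mizxk", "mqhuqldr", "mqhuqlnq", "mqhuqlo", "mrkosopx", "pnbjvro"
Leaf count: 10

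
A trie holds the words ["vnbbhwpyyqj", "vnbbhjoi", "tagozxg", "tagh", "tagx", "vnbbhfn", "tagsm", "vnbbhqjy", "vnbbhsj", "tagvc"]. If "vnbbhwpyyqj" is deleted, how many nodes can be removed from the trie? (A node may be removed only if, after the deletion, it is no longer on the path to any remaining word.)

6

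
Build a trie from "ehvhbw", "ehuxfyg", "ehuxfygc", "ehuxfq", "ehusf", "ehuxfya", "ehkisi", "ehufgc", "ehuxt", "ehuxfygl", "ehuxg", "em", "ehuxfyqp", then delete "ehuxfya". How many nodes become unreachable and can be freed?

1

A node on "ehuxfya"'s path can go only if nothing else ends at it or branches off below it.
The suffix "a" (1 node) is used only by "ehuxfya"; the node for "ehuxfy" still has the child "g", so pruning stops there.
Nodes removed: 1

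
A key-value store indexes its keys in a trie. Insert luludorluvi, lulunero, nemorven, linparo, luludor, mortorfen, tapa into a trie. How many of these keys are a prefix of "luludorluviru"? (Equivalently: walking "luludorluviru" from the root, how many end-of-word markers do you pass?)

2

Check each prefix of "luludorluviru" against the stored set — each match is an end-marker on the path.
Prefixes of the query that are stored words: "luludor", "luludorluvi"
Count: 2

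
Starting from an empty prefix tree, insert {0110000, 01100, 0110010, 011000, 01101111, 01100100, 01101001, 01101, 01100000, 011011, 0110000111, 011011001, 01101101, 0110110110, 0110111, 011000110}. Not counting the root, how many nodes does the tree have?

For each word, the new-node count is its length minus the longest prefix already in the trie:
  "0110000" → 7 new (0, 1, 1, 0, 0, 0, 0)
  "01100" → prefix "01100" already present; 0 new (none)
  "0110010" → prefix "01100" already present; 2 new (1, 0)
  "011000" → prefix "011000" already present; 0 new (none)
  "01101111" → prefix "0110" already present; 4 new (1, 1, 1, 1)
  "01100100" → prefix "0110010" already present; 1 new (0)
  "01101001" → prefix "01101" already present; 3 new (0, 0, 1)
  "01101" → prefix "01101" already present; 0 new (none)
  "01100000" → prefix "0110000" already present; 1 new (0)
  "011011" → prefix "011011" already present; 0 new (none)
  "0110000111" → prefix "0110000" already present; 3 new (1, 1, 1)
  "011011001" → prefix "011011" already present; 3 new (0, 0, 1)
  "01101101" → prefix "0110110" already present; 1 new (1)
  "0110110110" → prefix "01101101" already present; 2 new (1, 0)
  "0110111" → prefix "0110111" already present; 0 new (none)
  "011000110" → prefix "011000" already present; 3 new (1, 1, 0)
Total nodes = 7 + 0 + 2 + 0 + 4 + 1 + 3 + 0 + 1 + 0 + 3 + 3 + 1 + 2 + 0 + 3 = 30

30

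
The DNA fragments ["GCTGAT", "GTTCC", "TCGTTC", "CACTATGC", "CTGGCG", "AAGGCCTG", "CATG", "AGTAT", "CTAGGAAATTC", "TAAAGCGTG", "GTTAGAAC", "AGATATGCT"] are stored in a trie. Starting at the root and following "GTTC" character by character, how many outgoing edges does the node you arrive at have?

1

The children of the "GTTC" node are the distinct next characters among strings starting with "GTTC".
Characters that immediately follow "GTTC" among the stored strings: {C}.
That node has 1 child edge.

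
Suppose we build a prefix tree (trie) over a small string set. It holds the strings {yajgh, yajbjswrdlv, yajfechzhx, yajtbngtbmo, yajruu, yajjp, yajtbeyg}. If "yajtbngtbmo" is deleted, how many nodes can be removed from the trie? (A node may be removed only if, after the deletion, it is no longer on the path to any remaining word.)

6

A node on "yajtbngtbmo"'s path can go only if nothing else ends at it or branches off below it.
The suffix "ngtbmo" (6 nodes) is used only by "yajtbngtbmo"; the node for "yajtb" still has the child "e", so pruning stops there.
Nodes removed: 6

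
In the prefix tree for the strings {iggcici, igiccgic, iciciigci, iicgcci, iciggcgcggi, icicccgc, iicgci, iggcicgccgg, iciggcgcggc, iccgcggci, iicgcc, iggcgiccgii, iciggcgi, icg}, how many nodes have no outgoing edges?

13

Leaves are exactly the stored words that no other stored word extends.
Those words: "iccgcggci", "icg", "icicccgc", "iciciigci", "iciggcgcggc", "iciggcgcggi", "iciggcgi", "iggcgiccgii", "iggcicgccgg", "iggcici", "igiccgic", "iicgcci", "iicgci"
Leaf count: 13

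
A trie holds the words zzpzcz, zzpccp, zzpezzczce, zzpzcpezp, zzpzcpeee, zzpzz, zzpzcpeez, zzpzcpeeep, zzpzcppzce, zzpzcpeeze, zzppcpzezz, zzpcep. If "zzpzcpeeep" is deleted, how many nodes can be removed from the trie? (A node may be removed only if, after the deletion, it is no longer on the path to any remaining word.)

1

Walk "zzpzcpeeep" from the leaf back toward the root, removing each node that no remaining word uses.
The suffix "p" (1 node) is used only by "zzpzcpeeep"; "zzpzcpeee" is itself a stored word, so pruning stops there.
Nodes removed: 1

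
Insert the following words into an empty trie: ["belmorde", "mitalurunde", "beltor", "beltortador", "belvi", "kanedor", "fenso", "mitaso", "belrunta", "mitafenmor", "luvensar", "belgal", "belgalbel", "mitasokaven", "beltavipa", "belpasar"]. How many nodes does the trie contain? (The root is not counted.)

83

Insert word by word; a character creates a node only if that edge doesn't already exist:
  "belmorde" → 8 new (b, e, l, m, o, r, d, e)
  "mitalurunde" → 11 new (m, i, t, a, l, u, r, u, n, d, e)
  "beltor" → prefix "bel" already present; 3 new (t, o, r)
  "beltortador" → prefix "beltor" already present; 5 new (t, a, d, o, r)
  "belvi" → prefix "bel" already present; 2 new (v, i)
  "kanedor" → 7 new (k, a, n, e, d, o, r)
  "fenso" → 5 new (f, e, n, s, o)
  "mitaso" → prefix "mita" already present; 2 new (s, o)
  "belrunta" → prefix "bel" already present; 5 new (r, u, n, t, a)
  "mitafenmor" → prefix "mita" already present; 6 new (f, e, n, m, o, r)
  "luvensar" → 8 new (l, u, v, e, n, s, a, r)
  "belgal" → prefix "bel" already present; 3 new (g, a, l)
  "belgalbel" → prefix "belgal" already present; 3 new (b, e, l)
  "mitasokaven" → prefix "mitaso" already present; 5 new (k, a, v, e, n)
  "beltavipa" → prefix "belt" already present; 5 new (a, v, i, p, a)
  "belpasar" → prefix "bel" already present; 5 new (p, a, s, a, r)
Total nodes = 8 + 11 + 3 + 5 + 2 + 7 + 5 + 2 + 5 + 6 + 8 + 3 + 3 + 5 + 5 + 5 = 83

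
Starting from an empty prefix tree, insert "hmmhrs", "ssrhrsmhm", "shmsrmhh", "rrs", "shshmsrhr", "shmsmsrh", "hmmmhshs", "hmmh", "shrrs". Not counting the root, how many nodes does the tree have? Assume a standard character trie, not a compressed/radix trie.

44

Count nodes per top-level branch (shared prefixes stored once):
  'h'-branch (hmmh, hmmhrs, hmmmhshs): 11 nodes
  'r'-branch (rrs): 3 nodes
  's'-branch (shmsmsrh, shmsrmhh, shrrs, shshmsrhr, ssrhrsmhm): 30 nodes
Sum: 44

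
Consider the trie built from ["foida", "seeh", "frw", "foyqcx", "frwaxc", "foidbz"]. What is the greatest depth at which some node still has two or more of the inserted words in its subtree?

Equivalently: take the maximum, over all pairs, of their longest common prefix length.
"foida" and "foidbz" agree on "foid" (4 characters) before diverging; nothing deeper is shared.
Longest shared-prefix length: 4

4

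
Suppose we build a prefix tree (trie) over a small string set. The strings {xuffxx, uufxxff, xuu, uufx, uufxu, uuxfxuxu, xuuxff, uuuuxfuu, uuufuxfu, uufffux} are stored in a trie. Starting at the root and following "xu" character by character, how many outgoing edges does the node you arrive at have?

2

The children of the "xu" node are the distinct next characters among strings starting with "xu".
Distinct next characters after "xu": f, u.
That node has 2 child edges.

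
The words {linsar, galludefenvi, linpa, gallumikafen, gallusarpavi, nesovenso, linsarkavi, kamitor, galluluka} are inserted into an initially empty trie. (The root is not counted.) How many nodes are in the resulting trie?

58

Insert word by word; a character creates a node only if that edge doesn't already exist:
  "linsar" → 6 new (l, i, n, s, a, r)
  "galludefenvi" → 12 new (g, a, l, l, u, d, e, f, e, n, v, i)
  "linpa" → prefix "lin" already present; 2 new (p, a)
  "gallumikafen" → prefix "gallu" already present; 7 new (m, i, k, a, f, e, n)
  "gallusarpavi" → prefix "gallu" already present; 7 new (s, a, r, p, a, v, i)
  "nesovenso" → 9 new (n, e, s, o, v, e, n, s, o)
  "linsarkavi" → prefix "linsar" already present; 4 new (k, a, v, i)
  "kamitor" → 7 new (k, a, m, i, t, o, r)
  "galluluka" → prefix "gallu" already present; 4 new (l, u, k, a)
Total nodes = 6 + 12 + 2 + 7 + 7 + 9 + 4 + 7 + 4 = 58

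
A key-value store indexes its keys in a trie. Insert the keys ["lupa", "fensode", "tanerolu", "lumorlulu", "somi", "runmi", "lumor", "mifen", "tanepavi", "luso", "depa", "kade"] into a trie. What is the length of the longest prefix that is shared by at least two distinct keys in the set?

5

Equivalently: take the maximum, over all pairs, of their longest common prefix length.
"lumor" and "lumorlulu" agree on "lumor" (5 characters) before diverging; nothing deeper is shared.
Longest shared-prefix length: 5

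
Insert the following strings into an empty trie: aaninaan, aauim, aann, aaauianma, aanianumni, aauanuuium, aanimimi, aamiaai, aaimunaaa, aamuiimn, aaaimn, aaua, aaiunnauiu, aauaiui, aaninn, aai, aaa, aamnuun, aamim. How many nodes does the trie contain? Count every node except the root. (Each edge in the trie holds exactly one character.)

72

Trace insertions, counting only characters that open a new branch:
  "aaninaan" → 8 new (a, a, n, i, n, a, a, n)
  "aauim" → prefix "aa" already present; 3 new (u, i, m)
  "aann" → prefix "aan" already present; 1 new (n)
  "aaauianma" → prefix "aa" already present; 7 new (a, u, i, a, n, m, a)
  "aanianumni" → prefix "aani" already present; 6 new (a, n, u, m, n, i)
  "aauanuuium" → prefix "aau" already present; 7 new (a, n, u, u, i, u, m)
  "aanimimi" → prefix "aani" already present; 4 new (m, i, m, i)
  "aamiaai" → prefix "aa" already present; 5 new (m, i, a, a, i)
  "aaimunaaa" → prefix "aa" already present; 7 new (i, m, u, n, a, a, a)
  "aamuiimn" → prefix "aam" already present; 5 new (u, i, i, m, n)
  "aaaimn" → prefix "aaa" already present; 3 new (i, m, n)
  "aaua" → prefix "aaua" already present; 0 new (none)
  "aaiunnauiu" → prefix "aai" already present; 7 new (u, n, n, a, u, i, u)
  "aauaiui" → prefix "aaua" already present; 3 new (i, u, i)
  "aaninn" → prefix "aanin" already present; 1 new (n)
  "aai" → prefix "aai" already present; 0 new (none)
  "aaa" → prefix "aaa" already present; 0 new (none)
  "aamnuun" → prefix "aam" already present; 4 new (n, u, u, n)
  "aamim" → prefix "aami" already present; 1 new (m)
Total nodes = 8 + 3 + 1 + 7 + 6 + 7 + 4 + 5 + 7 + 5 + 3 + 0 + 7 + 3 + 1 + 0 + 0 + 4 + 1 = 72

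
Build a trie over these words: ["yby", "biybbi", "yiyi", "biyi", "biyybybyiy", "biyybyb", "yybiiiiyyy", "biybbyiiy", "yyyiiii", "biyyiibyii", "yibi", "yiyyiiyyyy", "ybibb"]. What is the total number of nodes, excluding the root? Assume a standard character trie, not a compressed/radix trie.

Trace insertions, counting only characters that open a new branch:
  "yby" → 3 new (y, b, y)
  "biybbi" → 6 new (b, i, y, b, b, i)
  "yiyi" → prefix "y" already present; 3 new (i, y, i)
  "biyi" → prefix "biy" already present; 1 new (i)
  "biyybybyiy" → prefix "biy" already present; 7 new (y, b, y, b, y, i, y)
  "biyybyb" → prefix "biyybyb" already present; 0 new (none)
  "yybiiiiyyy" → prefix "y" already present; 9 new (y, b, i, i, i, i, y, y, y)
  "biybbyiiy" → prefix "biybb" already present; 4 new (y, i, i, y)
  "yyyiiii" → prefix "yy" already present; 5 new (y, i, i, i, i)
  "biyyiibyii" → prefix "biyy" already present; 6 new (i, i, b, y, i, i)
  "yibi" → prefix "yi" already present; 2 new (b, i)
  "yiyyiiyyyy" → prefix "yiy" already present; 7 new (y, i, i, y, y, y, y)
  "ybibb" → prefix "yb" already present; 3 new (i, b, b)
Total nodes = 3 + 6 + 3 + 1 + 7 + 0 + 9 + 4 + 5 + 6 + 2 + 7 + 3 = 56

56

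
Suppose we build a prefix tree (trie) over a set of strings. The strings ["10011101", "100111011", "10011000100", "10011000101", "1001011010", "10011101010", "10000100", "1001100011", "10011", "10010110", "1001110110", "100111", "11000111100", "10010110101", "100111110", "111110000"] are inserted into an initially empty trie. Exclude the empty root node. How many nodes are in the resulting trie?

53

Count nodes per top-level branch (shared prefixes stored once):
  '1'-branch (10000100, 10010110, 1001011010, 10010110101, 10011, 10011000100, 10011000101, 1001100011, 100111, 10011101, 10011101010, 100111011, 1001110110, 100111110, 11000111100, 111110000): 53 nodes
Sum: 53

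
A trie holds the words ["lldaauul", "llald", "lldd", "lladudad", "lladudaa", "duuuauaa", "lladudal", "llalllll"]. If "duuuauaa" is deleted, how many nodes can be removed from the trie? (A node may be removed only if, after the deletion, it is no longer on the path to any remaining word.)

Walk "duuuauaa" from the leaf back toward the root, removing each node that no remaining word uses.
No other word shares any prefix with "duuuauaa", so all 8 of its nodes go.
Nodes removed: 8

8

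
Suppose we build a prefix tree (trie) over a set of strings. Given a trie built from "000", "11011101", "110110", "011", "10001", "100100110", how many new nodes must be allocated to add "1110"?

2

The longest prefix of "1110" already in the trie is "11" (length 2).
New nodes needed: |"1110"| − 2 = 4 − 2 = 2.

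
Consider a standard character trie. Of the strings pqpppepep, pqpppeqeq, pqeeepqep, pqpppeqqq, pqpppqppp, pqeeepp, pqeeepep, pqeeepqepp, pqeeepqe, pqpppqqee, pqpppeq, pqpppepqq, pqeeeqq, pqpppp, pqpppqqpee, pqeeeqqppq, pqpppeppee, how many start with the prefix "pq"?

17

Traverse to the node for "pq", then collect every word in that subtree.
Words under "pq": pqeeepep, pqeeepp, pqeeepqe, pqeeepqep, pqeeepqepp, pqeeeqq, pqeeeqqppq, pqpppepep, pqpppeppee, pqpppepqq, pqpppeq, pqpppeqeq, pqpppeqqq, pqpppp, pqpppqppp, pqpppqqee, pqpppqqpee
Count: 17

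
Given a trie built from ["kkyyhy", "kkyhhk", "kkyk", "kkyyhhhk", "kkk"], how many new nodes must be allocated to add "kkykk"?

"kkyk" is already a path in the trie; the remaining "k" must be added.
So 5 − 4 = 1 new nodes.

1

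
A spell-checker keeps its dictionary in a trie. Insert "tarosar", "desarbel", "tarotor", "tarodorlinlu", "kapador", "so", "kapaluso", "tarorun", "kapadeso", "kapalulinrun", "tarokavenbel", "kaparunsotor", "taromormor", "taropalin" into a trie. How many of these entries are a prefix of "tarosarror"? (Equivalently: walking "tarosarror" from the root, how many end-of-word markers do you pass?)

1

Traverse "tarosarror" character by character; count nodes along the way that are marked as word ends.
Prefixes of the query that are stored words: "tarosar"
Count: 1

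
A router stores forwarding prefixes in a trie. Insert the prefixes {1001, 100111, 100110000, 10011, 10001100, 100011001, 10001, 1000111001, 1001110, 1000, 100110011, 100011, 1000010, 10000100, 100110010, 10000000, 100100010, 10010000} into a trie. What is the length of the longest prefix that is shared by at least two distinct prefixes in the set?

Look for the deepest trie node that still has at least two words in its subtree.
e.g. "10001100" and "100011001" share the prefix "10001100" of length 8; no pair shares a longer one.
Longest shared-prefix length: 8

8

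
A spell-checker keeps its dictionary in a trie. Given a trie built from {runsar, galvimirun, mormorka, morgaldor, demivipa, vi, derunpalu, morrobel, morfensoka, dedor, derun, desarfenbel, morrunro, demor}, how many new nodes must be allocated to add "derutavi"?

4

The longest prefix of "derutavi" already in the trie is "deru" (length 4).
So 8 − 4 = 4 new nodes.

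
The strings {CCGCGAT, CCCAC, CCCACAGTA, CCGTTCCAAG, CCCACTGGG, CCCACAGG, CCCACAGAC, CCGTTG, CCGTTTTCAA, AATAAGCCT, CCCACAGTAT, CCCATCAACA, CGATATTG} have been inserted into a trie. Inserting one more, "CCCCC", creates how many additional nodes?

2

The longest prefix of "CCCCC" already in the trie is "CCC" (length 3).
Each of the 2 remaining characters creates one node.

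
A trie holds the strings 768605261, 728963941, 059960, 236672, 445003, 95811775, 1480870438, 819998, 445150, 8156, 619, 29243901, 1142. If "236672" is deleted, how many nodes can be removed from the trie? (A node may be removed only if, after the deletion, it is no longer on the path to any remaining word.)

5

Walk "236672" from the leaf back toward the root, removing each node that no remaining word uses.
The suffix "36672" (5 nodes) is used only by "236672"; the node for "2" still has the child "9", so pruning stops there.
Nodes removed: 5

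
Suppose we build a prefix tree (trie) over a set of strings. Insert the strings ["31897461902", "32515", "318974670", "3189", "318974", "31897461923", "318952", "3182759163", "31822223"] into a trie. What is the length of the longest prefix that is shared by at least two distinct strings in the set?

Equivalently: take the maximum, over all pairs, of their longest common prefix length.
e.g. "31897461902" and "31897461923" share the prefix "318974619" of length 9; no pair shares a longer one.
Longest shared-prefix length: 9

9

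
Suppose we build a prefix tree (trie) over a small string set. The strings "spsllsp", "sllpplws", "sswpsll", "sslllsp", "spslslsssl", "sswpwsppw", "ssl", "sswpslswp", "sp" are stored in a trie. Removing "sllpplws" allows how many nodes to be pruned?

Walk "sllpplws" from the leaf back toward the root, removing each node that no remaining word uses.
The suffix "llpplws" (7 nodes) is used only by "sllpplws"; the node for "s" still has the child "p", so pruning stops there.
Nodes removed: 7

7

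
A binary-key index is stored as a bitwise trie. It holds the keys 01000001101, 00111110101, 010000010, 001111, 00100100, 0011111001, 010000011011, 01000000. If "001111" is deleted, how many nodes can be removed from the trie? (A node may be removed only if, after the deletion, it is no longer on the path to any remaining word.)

A node on "001111"'s path can go only if nothing else ends at it or branches off below it.
Every node on "001111" is still needed (e.g. by "00111110101"), so nothing is freed.
Nodes removed: 0

0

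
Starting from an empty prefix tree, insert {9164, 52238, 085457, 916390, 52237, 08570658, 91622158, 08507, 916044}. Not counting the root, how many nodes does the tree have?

Trace insertions, counting only characters that open a new branch:
  "9164" → 4 new (9, 1, 6, 4)
  "52238" → 5 new (5, 2, 2, 3, 8)
  "085457" → 6 new (0, 8, 5, 4, 5, 7)
  "916390" → prefix "916" already present; 3 new (3, 9, 0)
  "52237" → prefix "5223" already present; 1 new (7)
  "08570658" → prefix "085" already present; 5 new (7, 0, 6, 5, 8)
  "91622158" → prefix "916" already present; 5 new (2, 2, 1, 5, 8)
  "08507" → prefix "085" already present; 2 new (0, 7)
  "916044" → prefix "916" already present; 3 new (0, 4, 4)
Total nodes = 4 + 5 + 6 + 3 + 1 + 5 + 5 + 2 + 3 = 34

34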